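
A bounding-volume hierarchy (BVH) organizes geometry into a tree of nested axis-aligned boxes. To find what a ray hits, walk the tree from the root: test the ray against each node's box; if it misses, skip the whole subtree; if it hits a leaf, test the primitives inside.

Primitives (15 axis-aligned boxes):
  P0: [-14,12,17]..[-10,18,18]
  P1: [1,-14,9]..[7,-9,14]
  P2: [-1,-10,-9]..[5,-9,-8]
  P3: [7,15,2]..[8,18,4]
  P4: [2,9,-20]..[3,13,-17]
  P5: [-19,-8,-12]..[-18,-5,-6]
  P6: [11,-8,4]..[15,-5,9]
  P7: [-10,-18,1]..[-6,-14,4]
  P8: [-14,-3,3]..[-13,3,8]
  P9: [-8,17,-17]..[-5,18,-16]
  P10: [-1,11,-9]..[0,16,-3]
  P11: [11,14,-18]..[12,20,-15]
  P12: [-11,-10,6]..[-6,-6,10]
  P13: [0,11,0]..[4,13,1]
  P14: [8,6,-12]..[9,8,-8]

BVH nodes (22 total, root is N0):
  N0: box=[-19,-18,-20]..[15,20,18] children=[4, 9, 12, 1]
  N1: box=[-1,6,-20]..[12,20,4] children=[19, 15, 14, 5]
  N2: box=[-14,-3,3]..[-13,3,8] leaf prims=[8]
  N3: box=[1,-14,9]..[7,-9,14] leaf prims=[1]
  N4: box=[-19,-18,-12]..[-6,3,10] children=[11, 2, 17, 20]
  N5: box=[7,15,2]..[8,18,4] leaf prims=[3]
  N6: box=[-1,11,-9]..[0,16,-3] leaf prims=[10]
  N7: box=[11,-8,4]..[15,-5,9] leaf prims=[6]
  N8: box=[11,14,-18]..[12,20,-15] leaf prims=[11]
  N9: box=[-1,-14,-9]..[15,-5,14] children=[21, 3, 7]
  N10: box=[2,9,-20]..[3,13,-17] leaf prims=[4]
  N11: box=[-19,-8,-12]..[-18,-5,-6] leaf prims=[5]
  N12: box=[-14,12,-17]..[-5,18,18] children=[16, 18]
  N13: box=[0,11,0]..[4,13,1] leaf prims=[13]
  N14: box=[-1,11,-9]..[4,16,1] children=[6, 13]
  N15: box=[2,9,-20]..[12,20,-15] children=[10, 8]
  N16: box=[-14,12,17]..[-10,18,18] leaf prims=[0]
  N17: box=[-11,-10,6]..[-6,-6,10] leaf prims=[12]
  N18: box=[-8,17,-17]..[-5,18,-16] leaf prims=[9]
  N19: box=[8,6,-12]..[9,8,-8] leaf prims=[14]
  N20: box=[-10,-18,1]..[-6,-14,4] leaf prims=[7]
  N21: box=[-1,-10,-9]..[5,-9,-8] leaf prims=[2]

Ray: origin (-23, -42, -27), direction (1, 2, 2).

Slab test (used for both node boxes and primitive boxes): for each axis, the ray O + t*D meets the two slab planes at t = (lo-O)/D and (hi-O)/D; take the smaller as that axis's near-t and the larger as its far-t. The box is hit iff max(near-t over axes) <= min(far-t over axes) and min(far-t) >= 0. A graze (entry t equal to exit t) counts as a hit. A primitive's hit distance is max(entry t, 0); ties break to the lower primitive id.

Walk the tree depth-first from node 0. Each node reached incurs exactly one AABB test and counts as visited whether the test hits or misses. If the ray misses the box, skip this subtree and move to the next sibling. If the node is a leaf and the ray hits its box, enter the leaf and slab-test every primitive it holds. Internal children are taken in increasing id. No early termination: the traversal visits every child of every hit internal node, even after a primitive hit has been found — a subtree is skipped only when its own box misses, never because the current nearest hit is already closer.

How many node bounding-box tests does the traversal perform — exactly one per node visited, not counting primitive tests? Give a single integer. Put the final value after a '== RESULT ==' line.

Trace the traversal:
N0 x:[4,38] y:[12,31] z:[7/2,45/2] -> hit [12,45/2], descend [1, 4, 9, 12]
  N1 x:[22,35] y:[24,31] z:[7/2,31/2] -> miss, prune
  N4 x:[4,17] y:[12,45/2] z:[15/2,37/2] -> hit [12,17], descend [2, 11, 17, 20]
    N2 x:[9,10] y:[39/2,45/2] z:[15,35/2] -> miss, prune
    N11 x:[4,5] y:[17,37/2] z:[15/2,21/2] -> miss, prune
    N17 x:[12,17] y:[16,18] z:[33/2,37/2] -> hit [33/2,17] leaf, test {P12@t=33/2}
    N20 x:[13,17] y:[12,14] z:[14,31/2] -> hit [14,14] leaf, test {P7@t=14}
  N9 x:[22,38] y:[14,37/2] z:[9,41/2] -> miss, prune
  N12 x:[9,18] y:[27,30] z:[5,45/2] -> miss, prune

9 AABB tests over nodes [0, 1, 4, 2, 11, 17, 20, 9, 12]; 2 leaves entered; closest P7.

== RESULT ==
9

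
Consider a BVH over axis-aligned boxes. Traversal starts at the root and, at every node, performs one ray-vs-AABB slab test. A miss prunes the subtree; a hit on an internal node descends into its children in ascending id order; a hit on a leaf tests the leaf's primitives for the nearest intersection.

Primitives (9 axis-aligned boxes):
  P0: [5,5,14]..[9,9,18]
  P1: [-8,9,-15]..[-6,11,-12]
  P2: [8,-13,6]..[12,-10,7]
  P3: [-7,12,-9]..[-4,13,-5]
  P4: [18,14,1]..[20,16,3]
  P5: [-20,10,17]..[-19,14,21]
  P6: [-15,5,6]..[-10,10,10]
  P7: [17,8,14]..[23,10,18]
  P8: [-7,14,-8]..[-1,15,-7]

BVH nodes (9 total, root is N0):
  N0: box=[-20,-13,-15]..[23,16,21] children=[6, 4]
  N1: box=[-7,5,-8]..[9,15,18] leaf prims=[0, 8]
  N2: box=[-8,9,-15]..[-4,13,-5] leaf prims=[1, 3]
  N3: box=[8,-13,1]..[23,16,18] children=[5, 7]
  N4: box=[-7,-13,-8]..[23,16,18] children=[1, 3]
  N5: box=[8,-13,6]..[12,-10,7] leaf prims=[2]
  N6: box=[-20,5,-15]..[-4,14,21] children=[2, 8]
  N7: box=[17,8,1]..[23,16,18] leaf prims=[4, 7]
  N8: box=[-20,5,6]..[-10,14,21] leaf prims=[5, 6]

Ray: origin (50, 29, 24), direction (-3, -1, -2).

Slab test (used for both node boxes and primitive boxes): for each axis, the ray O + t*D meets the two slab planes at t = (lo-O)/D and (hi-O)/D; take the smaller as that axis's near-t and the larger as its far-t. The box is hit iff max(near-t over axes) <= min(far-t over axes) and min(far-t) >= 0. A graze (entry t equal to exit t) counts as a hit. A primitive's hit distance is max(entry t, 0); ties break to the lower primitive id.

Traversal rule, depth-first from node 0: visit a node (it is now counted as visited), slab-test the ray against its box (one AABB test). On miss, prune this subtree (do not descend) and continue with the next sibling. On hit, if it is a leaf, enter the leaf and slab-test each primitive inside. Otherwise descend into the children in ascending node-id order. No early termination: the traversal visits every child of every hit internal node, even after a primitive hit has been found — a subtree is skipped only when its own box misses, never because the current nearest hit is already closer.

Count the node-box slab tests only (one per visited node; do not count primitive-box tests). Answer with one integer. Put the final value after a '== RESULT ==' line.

Traverse from the root:
N0 x:[9,70/3] y:[13,42] z:[3/2,39/2] -> hit [13,39/2], descend [4, 6]
  N4 x:[9,19] y:[13,42] z:[3,16] -> hit [13,16], descend [1, 3]
    N1 x:[41/3,19] y:[14,24] z:[3,16] -> hit [14,16] leaf, test {P0(miss), P8(miss)}
    N3 x:[9,14] y:[13,42] z:[3,23/2] -> miss, prune
  N6 x:[18,70/3] y:[15,24] z:[3/2,39/2] -> hit [18,39/2], descend [2, 8]
    N2 x:[18,58/3] y:[16,20] z:[29/2,39/2] -> hit [18,58/3] leaf, test {P1@t=56/3, P3(miss)}
    N8 x:[20,70/3] y:[15,24] z:[3/2,9] -> miss, prune

Visited [0, 4, 1, 3, 6, 2, 8]. Tests: 7 box, 2 leaf. Nearest: P1.

== RESULT ==
7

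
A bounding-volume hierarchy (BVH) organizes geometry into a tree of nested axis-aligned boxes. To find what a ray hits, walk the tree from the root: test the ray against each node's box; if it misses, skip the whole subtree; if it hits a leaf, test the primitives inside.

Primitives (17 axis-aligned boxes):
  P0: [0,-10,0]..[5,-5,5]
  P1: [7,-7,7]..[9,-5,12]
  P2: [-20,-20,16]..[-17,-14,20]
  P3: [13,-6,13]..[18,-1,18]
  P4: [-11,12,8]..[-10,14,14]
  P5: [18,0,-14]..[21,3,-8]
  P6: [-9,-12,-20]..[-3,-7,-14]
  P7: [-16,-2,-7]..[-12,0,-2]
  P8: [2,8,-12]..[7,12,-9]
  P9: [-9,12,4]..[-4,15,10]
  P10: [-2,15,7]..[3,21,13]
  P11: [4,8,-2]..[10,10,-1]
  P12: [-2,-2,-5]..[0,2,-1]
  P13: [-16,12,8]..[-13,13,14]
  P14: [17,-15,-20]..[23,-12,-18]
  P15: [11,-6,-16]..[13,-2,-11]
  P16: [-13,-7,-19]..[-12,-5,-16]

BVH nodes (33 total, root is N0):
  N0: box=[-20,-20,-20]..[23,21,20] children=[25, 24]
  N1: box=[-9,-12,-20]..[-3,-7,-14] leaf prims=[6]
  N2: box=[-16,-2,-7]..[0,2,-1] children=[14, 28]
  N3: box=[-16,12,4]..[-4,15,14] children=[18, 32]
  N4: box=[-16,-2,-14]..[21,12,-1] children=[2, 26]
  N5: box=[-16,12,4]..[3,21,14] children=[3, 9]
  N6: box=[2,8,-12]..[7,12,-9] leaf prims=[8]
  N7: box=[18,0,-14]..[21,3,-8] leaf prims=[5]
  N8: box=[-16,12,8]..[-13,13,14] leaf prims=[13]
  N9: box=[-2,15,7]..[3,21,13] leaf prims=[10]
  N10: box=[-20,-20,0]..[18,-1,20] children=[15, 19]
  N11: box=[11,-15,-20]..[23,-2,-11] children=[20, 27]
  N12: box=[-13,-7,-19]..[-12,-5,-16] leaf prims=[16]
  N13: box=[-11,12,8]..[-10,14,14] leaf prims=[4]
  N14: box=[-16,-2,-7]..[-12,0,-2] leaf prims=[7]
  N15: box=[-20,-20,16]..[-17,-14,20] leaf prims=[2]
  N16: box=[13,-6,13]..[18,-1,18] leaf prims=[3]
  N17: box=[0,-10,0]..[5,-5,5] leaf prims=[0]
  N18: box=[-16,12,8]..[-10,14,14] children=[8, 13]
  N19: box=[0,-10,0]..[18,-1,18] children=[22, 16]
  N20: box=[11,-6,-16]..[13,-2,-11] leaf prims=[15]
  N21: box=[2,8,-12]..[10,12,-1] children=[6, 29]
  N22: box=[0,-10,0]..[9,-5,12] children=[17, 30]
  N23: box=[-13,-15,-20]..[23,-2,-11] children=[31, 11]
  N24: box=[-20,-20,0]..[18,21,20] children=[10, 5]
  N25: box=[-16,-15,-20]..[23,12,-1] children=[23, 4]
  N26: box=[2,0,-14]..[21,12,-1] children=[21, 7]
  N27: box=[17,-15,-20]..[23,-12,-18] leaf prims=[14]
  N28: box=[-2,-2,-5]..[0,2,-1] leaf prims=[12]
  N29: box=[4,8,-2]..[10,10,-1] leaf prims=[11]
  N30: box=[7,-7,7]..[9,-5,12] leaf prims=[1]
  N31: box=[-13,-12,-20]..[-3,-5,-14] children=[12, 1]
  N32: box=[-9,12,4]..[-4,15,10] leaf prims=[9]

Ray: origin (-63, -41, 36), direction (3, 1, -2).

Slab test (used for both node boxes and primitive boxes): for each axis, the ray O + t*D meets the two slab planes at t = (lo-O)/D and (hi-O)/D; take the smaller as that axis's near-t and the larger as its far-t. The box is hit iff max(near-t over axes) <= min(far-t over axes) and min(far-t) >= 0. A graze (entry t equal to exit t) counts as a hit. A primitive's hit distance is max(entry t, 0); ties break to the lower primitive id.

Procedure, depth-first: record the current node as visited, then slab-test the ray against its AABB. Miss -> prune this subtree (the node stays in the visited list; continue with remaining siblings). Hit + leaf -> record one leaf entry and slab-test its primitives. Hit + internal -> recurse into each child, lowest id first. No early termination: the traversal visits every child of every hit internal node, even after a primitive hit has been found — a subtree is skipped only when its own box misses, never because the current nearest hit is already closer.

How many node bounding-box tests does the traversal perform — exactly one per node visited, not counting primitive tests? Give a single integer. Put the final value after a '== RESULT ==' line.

Walk:
N0 x:[43/3,86/3] y:[21,62] z:[8,28] -> hit [21,28], descend [24, 25]
  N24 x:[43/3,27] y:[21,62] z:[8,18] -> miss, prune
  N25 x:[47/3,86/3] y:[26,53] z:[37/2,28] -> hit [26,28], descend [4, 23]
    N4 x:[47/3,28] y:[39,53] z:[37/2,25] -> miss, prune
    N23 x:[50/3,86/3] y:[26,39] z:[47/2,28] -> hit [26,28], descend [11, 31]
      N11 x:[74/3,86/3] y:[26,39] z:[47/2,28] -> hit [26,28], descend [20, 27]
        N20 x:[74/3,76/3] y:[35,39] z:[47/2,26] -> miss, prune
        N27 x:[80/3,86/3] y:[26,29] z:[27,28] -> hit [27,28] leaf, test {P14@t=27}
      N31 x:[50/3,20] y:[29,36] z:[25,28] -> miss, prune

order=[0, 24, 25, 4, 23, 11, 20, 27, 31]  |boxes|=9  |leaves|=1  hit=P14

== RESULT ==
9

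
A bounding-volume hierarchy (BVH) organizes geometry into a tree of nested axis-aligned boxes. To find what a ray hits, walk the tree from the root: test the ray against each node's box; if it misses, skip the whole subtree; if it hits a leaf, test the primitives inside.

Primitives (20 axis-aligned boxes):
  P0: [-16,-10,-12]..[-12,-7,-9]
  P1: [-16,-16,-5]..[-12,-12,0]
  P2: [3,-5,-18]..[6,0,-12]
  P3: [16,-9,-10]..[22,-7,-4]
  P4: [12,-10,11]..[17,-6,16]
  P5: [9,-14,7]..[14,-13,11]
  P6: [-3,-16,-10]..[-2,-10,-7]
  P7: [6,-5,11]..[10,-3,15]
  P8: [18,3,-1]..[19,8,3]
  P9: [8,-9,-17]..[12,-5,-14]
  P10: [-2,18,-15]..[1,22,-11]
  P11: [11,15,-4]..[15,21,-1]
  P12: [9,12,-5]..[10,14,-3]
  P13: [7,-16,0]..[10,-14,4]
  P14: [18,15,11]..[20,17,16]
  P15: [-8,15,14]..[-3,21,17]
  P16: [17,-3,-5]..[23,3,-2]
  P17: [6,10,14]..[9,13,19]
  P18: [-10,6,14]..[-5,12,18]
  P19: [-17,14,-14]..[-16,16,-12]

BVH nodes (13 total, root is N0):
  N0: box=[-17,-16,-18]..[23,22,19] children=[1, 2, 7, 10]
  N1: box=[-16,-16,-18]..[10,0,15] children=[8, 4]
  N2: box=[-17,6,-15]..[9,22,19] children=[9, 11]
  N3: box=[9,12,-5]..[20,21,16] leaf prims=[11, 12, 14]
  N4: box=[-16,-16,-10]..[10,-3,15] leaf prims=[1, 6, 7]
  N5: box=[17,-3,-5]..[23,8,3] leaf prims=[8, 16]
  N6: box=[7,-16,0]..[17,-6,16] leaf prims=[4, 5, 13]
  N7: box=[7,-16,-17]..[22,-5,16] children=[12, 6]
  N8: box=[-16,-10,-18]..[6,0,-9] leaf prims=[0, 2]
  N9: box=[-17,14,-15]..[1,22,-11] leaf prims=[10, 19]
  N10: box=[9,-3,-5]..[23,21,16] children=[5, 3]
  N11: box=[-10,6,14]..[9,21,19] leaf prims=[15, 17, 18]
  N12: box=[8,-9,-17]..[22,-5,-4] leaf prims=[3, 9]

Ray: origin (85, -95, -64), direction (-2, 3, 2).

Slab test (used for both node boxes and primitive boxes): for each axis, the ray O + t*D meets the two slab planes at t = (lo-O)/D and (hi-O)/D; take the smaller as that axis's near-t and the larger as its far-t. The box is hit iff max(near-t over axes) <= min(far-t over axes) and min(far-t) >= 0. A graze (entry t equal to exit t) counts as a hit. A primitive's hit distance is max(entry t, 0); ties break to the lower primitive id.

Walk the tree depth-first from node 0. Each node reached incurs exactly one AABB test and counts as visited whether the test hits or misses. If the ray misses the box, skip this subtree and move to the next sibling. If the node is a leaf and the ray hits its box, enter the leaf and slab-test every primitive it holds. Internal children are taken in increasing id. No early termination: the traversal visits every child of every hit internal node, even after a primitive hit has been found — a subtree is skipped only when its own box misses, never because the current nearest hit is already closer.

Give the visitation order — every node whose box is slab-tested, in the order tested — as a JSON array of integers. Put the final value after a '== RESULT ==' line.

Walk:
N0 x:[31,51] y:[79/3,39] z:[23,83/2] -> hit [31,39], descend [1, 2, 7, 10]
  N1 x:[75/2,101/2] y:[79/3,95/3] z:[23,79/2] -> miss, prune
  N2 x:[38,51] y:[101/3,39] z:[49/2,83/2] -> hit [38,39], descend [9, 11]
    N9 x:[42,51] y:[109/3,39] z:[49/2,53/2] -> miss, prune
    N11 x:[38,95/2] y:[101/3,116/3] z:[39,83/2] -> miss, prune
  N7 x:[63/2,39] y:[79/3,30] z:[47/2,40] -> miss, prune
  N10 x:[31,38] y:[92/3,116/3] z:[59/2,40] -> hit [31,38], descend [3, 5]
    N3 x:[65/2,38] y:[107/3,116/3] z:[59/2,40] -> hit [107/3,38] leaf, test {P11(miss), P12(miss), P14(miss)}
    N5 x:[31,34] y:[92/3,103/3] z:[59/2,67/2] -> hit [31,67/2] leaf, test {P8@t=33, P16@t=31}

Summary -> nodes [0, 1, 2, 9, 11, 7, 10, 3, 5]; box-tests=9; leaf-entries=2; first=P16

== RESULT ==
[0, 1, 2, 9, 11, 7, 10, 3, 5]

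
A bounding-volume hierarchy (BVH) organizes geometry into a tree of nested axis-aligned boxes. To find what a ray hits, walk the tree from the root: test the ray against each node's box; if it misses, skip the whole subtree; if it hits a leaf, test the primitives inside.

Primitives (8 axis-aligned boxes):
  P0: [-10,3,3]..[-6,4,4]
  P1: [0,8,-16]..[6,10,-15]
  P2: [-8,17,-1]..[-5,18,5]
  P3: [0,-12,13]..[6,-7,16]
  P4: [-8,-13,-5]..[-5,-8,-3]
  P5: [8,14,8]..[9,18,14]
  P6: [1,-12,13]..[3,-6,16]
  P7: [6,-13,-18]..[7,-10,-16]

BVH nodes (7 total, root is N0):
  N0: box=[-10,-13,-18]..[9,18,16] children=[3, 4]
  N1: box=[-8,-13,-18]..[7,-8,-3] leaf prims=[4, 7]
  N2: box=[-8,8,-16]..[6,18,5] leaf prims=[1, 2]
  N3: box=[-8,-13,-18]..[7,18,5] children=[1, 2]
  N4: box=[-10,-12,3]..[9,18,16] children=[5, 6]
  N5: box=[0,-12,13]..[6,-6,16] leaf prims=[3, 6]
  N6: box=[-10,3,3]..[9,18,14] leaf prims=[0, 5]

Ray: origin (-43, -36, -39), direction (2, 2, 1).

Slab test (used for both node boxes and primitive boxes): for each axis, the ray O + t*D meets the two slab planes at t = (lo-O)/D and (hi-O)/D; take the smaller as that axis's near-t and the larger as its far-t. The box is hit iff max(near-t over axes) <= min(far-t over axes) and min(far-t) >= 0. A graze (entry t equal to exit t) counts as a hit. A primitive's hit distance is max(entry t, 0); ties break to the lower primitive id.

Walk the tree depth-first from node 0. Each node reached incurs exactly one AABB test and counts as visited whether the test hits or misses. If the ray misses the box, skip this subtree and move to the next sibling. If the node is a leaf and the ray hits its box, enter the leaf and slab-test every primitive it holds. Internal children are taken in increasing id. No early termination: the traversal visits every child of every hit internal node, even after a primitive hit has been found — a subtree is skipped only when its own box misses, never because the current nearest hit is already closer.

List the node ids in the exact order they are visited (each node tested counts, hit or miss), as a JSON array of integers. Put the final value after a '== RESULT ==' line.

Traverse from the root:
N0 x:[33/2,26] y:[23/2,27] z:[21,55] -> hit [21,26], descend [3, 4]
  N3 x:[35/2,25] y:[23/2,27] z:[21,44] -> hit [21,25], descend [1, 2]
    N1 x:[35/2,25] y:[23/2,14] z:[21,36] -> miss, prune
    N2 x:[35/2,49/2] y:[22,27] z:[23,44] -> hit [23,49/2] leaf, test {P1@t=23, P2(miss)}
  N4 x:[33/2,26] y:[12,27] z:[42,55] -> miss, prune

Summary -> nodes [0, 3, 1, 2, 4]; box-tests=5; leaf-entries=1; first=P1

== RESULT ==
[0, 3, 1, 2, 4]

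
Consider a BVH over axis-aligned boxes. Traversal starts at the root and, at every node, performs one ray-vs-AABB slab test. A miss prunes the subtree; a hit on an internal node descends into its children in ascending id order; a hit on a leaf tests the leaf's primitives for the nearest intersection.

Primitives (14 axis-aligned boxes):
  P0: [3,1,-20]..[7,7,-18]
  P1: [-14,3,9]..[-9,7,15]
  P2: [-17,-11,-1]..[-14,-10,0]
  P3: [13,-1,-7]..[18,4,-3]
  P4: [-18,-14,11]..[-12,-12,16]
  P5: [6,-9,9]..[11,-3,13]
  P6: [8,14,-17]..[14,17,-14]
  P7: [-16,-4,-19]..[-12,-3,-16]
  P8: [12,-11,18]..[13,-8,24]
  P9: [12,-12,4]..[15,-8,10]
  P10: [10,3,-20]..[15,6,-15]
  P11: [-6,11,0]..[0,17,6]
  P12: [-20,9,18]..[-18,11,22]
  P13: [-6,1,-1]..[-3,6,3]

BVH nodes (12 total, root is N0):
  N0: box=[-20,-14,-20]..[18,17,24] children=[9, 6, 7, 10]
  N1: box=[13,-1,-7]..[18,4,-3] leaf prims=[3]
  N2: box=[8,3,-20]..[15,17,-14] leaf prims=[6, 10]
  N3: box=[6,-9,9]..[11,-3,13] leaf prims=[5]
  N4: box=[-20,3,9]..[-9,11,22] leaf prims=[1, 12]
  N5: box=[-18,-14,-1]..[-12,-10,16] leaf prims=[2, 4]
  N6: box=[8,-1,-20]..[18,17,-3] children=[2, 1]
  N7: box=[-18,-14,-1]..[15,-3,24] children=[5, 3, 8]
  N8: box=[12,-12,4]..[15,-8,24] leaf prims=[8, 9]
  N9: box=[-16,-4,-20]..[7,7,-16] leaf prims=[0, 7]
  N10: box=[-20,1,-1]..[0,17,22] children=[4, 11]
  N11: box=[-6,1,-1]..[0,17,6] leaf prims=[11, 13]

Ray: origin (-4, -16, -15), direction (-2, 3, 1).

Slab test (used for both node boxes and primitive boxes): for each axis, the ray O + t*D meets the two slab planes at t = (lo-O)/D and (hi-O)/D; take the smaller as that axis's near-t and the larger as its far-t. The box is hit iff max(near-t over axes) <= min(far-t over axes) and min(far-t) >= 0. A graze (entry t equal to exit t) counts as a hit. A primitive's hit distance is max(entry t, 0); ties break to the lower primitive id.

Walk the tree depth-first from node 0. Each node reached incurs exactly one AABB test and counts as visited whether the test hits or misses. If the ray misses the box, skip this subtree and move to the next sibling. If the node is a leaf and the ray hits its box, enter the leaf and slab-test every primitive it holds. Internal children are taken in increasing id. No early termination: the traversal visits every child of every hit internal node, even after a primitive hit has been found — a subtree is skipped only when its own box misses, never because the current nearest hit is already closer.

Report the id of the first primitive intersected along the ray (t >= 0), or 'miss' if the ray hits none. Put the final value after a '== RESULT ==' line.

Walk:
N0 x:[-11,8] y:[2/3,11] z:[-5,39] -> hit [2/3,8], descend [6, 7, 9, 10]
  N6 x:[-11,-6] y:[5,11] z:[-5,12] -> miss, prune
  N7 x:[-19/2,7] y:[2/3,13/3] z:[14,39] -> miss, prune
  N9 x:[-11/2,6] y:[4,23/3] z:[-5,-1] -> miss, prune
  N10 x:[-2,8] y:[17/3,11] z:[14,37] -> miss, prune

order=[0, 6, 7, 9, 10]  |boxes|=5  |leaves|=0  hit=miss

== RESULT ==
miss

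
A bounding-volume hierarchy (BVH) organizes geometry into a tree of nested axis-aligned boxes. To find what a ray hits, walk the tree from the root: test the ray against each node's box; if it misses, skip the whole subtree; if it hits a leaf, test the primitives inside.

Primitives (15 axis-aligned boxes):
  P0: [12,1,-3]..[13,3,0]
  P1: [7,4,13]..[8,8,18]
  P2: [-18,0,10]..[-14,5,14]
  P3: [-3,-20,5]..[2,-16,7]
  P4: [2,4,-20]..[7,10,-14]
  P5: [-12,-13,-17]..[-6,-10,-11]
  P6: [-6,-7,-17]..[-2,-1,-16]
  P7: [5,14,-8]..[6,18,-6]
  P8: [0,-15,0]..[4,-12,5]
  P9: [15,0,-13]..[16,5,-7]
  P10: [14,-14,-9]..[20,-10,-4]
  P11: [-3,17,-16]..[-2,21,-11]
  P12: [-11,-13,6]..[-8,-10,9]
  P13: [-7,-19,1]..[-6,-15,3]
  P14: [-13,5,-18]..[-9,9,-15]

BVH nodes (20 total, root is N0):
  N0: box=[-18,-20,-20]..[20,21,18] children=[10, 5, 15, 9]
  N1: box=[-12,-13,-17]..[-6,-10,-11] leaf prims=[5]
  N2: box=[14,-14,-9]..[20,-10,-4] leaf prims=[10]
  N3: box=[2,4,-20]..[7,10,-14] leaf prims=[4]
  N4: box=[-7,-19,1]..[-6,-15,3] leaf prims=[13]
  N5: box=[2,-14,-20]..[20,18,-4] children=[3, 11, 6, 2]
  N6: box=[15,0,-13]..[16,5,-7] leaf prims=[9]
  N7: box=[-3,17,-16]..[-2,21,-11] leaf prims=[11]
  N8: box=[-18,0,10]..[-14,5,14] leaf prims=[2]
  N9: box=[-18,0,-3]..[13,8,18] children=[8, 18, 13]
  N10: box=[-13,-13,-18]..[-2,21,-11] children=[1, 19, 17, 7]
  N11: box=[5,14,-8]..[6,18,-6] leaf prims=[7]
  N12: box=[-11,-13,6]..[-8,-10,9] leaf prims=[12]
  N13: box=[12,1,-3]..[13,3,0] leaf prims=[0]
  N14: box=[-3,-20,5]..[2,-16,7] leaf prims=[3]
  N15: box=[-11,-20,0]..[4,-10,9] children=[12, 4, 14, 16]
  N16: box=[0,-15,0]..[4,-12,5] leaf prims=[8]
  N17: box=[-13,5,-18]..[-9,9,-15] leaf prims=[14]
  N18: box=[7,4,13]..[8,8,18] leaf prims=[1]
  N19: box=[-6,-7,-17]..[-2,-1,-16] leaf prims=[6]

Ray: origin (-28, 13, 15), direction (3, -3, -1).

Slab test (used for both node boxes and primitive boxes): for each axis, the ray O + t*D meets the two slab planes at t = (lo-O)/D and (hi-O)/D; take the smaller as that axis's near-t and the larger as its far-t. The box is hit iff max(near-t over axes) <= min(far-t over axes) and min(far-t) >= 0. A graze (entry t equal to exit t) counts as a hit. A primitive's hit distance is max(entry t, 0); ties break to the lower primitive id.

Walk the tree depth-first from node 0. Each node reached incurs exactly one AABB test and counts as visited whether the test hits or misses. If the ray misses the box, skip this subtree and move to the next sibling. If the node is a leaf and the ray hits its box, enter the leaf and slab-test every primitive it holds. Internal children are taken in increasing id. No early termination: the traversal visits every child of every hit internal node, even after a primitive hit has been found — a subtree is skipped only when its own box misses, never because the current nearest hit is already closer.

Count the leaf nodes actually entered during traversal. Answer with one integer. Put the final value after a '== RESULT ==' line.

Traverse from the root:
N0 x:[10/3,16] y:[-8/3,11] z:[-3,35] -> hit [10/3,11], descend [5, 9, 10, 15]
  N5 x:[10,16] y:[-5/3,9] z:[19,35] -> miss, prune
  N9 x:[10/3,41/3] y:[5/3,13/3] z:[-3,18] -> hit [10/3,13/3], descend [8, 13, 18]
    N8 x:[10/3,14/3] y:[8/3,13/3] z:[1,5] -> hit [10/3,13/3] leaf, test {P2@t=10/3}
    N13 x:[40/3,41/3] y:[10/3,4] z:[15,18] -> miss, prune
    N18 x:[35/3,12] y:[5/3,3] z:[-3,2] -> miss, prune
  N10 x:[5,26/3] y:[-8/3,26/3] z:[26,33] -> miss, prune
  N15 x:[17/3,32/3] y:[23/3,11] z:[6,15] -> hit [23/3,32/3], descend [4, 12, 14, 16]
    N4 x:[7,22/3] y:[28/3,32/3] z:[12,14] -> miss, prune
    N12 x:[17/3,20/3] y:[23/3,26/3] z:[6,9] -> miss, prune
    N14 x:[25/3,10] y:[29/3,11] z:[8,10] -> hit [29/3,10] leaf, test {P3@t=29/3}
    N16 x:[28/3,32/3] y:[25/3,28/3] z:[10,15] -> miss, prune

Visited [0, 5, 9, 8, 13, 18, 10, 15, 4, 12, 14, 16]. Tests: 12 box, 2 leaf. Nearest: P2.

== RESULT ==
2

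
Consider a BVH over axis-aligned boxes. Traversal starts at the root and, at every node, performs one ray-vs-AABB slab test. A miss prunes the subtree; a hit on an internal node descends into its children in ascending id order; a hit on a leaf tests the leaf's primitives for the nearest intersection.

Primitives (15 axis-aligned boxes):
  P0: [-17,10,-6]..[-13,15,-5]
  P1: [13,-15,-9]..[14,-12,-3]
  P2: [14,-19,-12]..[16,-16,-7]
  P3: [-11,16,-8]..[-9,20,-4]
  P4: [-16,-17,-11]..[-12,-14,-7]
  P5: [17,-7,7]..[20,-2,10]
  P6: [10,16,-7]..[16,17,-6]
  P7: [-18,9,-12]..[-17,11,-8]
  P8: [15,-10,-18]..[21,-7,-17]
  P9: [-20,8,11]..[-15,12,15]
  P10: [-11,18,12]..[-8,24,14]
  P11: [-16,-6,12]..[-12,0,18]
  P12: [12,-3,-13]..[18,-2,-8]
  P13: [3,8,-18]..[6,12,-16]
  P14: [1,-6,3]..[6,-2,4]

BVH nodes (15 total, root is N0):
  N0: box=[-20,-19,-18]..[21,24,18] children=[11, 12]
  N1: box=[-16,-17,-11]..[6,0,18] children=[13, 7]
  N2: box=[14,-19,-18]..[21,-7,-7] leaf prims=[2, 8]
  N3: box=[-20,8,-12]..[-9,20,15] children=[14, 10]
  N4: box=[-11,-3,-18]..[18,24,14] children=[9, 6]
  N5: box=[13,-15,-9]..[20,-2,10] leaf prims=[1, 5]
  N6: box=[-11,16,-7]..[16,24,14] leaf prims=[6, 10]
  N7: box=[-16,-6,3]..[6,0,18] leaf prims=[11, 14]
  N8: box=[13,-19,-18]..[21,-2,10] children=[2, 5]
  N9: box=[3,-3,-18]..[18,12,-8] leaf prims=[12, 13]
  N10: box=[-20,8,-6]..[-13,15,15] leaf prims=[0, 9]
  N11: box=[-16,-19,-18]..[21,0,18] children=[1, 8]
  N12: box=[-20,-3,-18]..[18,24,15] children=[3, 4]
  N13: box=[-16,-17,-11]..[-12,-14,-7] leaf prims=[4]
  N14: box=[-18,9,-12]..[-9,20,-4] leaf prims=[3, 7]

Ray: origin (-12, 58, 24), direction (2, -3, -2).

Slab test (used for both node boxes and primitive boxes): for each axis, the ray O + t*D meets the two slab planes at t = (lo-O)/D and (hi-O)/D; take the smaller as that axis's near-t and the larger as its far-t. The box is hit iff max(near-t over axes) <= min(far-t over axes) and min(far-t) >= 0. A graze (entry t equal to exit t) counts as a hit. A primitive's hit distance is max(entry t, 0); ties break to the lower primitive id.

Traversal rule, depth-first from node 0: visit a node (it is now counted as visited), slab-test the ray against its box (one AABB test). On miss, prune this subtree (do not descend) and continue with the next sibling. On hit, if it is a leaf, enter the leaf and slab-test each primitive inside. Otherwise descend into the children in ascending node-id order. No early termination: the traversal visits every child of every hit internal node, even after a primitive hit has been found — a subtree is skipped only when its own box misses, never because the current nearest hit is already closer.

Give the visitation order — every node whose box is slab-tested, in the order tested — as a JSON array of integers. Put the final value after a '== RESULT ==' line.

Traverse from the root:
N0 x:[-4,33/2] y:[34/3,77/3] z:[3,21] -> hit [34/3,33/2], descend [11, 12]
  N11 x:[-2,33/2] y:[58/3,77/3] z:[3,21] -> miss, prune
  N12 x:[-4,15] y:[34/3,61/3] z:[9/2,21] -> hit [34/3,15], descend [3, 4]
    N3 x:[-4,3/2] y:[38/3,50/3] z:[9/2,18] -> miss, prune
    N4 x:[1/2,15] y:[34/3,61/3] z:[5,21] -> hit [34/3,15], descend [6, 9]
      N6 x:[1/2,14] y:[34/3,14] z:[5,31/2] -> hit [34/3,14] leaf, test {P6(miss), P10(miss)}
      N9 x:[15/2,15] y:[46/3,61/3] z:[16,21] -> miss, prune

Visited [0, 11, 12, 3, 4, 6, 9]. Tests: 7 box, 1 leaf. Nearest: miss.

== RESULT ==
[0, 11, 12, 3, 4, 6, 9]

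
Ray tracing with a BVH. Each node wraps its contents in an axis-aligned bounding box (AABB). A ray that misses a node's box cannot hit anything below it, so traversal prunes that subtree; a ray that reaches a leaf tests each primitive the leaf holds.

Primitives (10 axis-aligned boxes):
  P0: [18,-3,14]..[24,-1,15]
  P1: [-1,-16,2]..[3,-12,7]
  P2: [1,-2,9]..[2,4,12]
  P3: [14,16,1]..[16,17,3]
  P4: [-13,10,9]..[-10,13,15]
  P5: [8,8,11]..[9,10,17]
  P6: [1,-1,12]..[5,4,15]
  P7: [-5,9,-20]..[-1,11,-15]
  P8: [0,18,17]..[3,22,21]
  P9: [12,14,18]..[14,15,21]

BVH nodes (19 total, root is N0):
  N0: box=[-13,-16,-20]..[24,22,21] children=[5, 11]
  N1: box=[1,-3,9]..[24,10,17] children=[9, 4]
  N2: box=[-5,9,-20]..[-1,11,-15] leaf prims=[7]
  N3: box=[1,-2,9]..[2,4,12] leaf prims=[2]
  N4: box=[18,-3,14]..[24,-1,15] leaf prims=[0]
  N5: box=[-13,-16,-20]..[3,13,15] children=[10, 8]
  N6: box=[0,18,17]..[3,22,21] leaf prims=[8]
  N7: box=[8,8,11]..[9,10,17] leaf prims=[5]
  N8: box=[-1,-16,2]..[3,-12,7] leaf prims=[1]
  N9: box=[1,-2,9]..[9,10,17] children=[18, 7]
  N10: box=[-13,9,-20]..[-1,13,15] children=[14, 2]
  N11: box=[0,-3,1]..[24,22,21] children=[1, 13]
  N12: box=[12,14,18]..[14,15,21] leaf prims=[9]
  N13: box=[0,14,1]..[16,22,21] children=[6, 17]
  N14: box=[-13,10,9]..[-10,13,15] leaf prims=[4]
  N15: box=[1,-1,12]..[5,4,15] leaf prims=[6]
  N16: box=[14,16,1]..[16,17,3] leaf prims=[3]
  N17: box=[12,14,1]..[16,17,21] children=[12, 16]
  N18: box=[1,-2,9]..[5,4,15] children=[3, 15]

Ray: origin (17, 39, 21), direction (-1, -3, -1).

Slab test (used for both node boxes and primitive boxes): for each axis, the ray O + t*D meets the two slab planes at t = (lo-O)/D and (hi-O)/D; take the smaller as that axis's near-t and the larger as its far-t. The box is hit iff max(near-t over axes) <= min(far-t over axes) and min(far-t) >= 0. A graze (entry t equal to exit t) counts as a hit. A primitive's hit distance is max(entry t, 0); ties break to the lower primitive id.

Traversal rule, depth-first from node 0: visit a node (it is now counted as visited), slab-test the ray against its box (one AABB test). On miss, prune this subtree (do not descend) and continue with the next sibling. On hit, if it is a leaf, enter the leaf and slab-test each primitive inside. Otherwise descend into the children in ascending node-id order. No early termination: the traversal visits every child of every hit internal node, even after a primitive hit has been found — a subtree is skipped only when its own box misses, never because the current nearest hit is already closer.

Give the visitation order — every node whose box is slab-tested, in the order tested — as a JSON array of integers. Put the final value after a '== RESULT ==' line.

Walk:
N0 x:[-7,30] y:[17/3,55/3] z:[0,41] -> hit [17/3,55/3], descend [5, 11]
  N5 x:[14,30] y:[26/3,55/3] z:[6,41] -> hit [14,55/3], descend [8, 10]
    N8 x:[14,18] y:[17,55/3] z:[14,19] -> hit [17,18] leaf, test {P1@t=17}
    N10 x:[18,30] y:[26/3,10] z:[6,41] -> miss, prune
  N11 x:[-7,17] y:[17/3,14] z:[0,20] -> hit [17/3,14], descend [1, 13]
    N1 x:[-7,16] y:[29/3,14] z:[4,12] -> hit [29/3,12], descend [4, 9]
      N4 x:[-7,-1] y:[40/3,14] z:[6,7] -> miss, prune
      N9 x:[8,16] y:[29/3,41/3] z:[4,12] -> hit [29/3,12], descend [7, 18]
        N7 x:[8,9] y:[29/3,31/3] z:[4,10] -> miss, prune
        N18 x:[12,16] y:[35/3,41/3] z:[6,12] -> hit [12,12], descend [3, 15]
          N3 x:[15,16] y:[35/3,41/3] z:[9,12] -> miss, prune
          N15 x:[12,16] y:[35/3,40/3] z:[6,9] -> miss, prune
    N13 x:[1,17] y:[17/3,25/3] z:[0,20] -> hit [17/3,25/3], descend [6, 17]
      N6 x:[14,17] y:[17/3,7] z:[0,4] -> miss, prune
      N17 x:[1,5] y:[22/3,25/3] z:[0,20] -> miss, prune

order=[0, 5, 8, 10, 11, 1, 4, 9, 7, 18, 3, 15, 13, 6, 17]  |boxes|=15  |leaves|=1  hit=P1

== RESULT ==
[0, 5, 8, 10, 11, 1, 4, 9, 7, 18, 3, 15, 13, 6, 17]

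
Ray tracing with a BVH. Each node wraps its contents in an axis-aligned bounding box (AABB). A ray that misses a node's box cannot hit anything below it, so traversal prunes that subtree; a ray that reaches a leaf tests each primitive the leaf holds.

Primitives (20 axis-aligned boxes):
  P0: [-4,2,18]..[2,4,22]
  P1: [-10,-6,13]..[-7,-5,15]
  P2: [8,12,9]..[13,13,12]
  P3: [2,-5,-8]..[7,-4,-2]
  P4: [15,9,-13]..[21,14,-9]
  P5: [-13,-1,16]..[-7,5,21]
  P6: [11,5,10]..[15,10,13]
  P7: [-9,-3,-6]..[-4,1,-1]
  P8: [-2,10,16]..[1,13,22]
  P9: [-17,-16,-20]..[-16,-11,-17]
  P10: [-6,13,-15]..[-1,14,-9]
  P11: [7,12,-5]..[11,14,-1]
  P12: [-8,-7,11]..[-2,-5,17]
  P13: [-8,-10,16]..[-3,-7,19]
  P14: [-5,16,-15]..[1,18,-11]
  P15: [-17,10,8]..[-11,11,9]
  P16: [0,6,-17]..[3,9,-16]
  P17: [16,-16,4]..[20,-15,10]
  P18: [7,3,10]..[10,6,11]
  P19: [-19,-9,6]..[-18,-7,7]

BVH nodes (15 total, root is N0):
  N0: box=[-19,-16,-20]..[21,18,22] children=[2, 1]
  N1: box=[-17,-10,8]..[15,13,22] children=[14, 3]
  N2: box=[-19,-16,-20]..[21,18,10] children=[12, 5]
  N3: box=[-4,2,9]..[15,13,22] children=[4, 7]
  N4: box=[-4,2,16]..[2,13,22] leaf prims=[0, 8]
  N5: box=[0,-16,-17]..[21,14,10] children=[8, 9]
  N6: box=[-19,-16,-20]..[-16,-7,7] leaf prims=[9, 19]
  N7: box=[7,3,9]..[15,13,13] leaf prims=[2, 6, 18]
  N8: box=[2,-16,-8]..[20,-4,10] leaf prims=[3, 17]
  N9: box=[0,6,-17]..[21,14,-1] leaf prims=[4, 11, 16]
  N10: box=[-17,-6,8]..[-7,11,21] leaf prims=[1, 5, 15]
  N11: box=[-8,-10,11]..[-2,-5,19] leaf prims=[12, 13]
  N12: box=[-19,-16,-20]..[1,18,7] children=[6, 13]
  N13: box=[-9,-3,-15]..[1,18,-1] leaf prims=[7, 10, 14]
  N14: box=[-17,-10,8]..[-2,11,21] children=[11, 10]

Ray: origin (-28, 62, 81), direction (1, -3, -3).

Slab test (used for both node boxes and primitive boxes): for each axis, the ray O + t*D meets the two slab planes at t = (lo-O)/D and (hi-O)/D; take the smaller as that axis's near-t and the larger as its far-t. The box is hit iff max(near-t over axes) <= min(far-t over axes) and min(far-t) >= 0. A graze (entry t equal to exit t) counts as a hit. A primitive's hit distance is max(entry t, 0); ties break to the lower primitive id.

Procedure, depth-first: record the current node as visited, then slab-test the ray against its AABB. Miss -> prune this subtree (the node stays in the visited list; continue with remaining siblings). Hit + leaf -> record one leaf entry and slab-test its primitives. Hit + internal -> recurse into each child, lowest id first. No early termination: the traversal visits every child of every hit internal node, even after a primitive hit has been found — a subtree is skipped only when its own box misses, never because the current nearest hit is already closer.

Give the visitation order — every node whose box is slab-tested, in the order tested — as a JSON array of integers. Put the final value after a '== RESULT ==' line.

Trace the traversal:
N0 x:[9,49] y:[44/3,26] z:[59/3,101/3] -> hit [59/3,26], descend [1, 2]
  N1 x:[11,43] y:[49/3,24] z:[59/3,73/3] -> hit [59/3,24], descend [3, 14]
    N3 x:[24,43] y:[49/3,20] z:[59/3,24] -> miss, prune
    N14 x:[11,26] y:[17,24] z:[20,73/3] -> hit [20,24], descend [10, 11]
      N10 x:[11,21] y:[17,68/3] z:[20,73/3] -> hit [20,21] leaf, test {P1(miss), P5@t=20, P15(miss)}
      N11 x:[20,26] y:[67/3,24] z:[62/3,70/3] -> hit [67/3,70/3] leaf, test {P12@t=67/3, P13(miss)}
  N2 x:[9,49] y:[44/3,26] z:[71/3,101/3] -> hit [71/3,26], descend [5, 12]
    N5 x:[28,49] y:[16,26] z:[71/3,98/3] -> miss, prune
    N12 x:[9,29] y:[44/3,26] z:[74/3,101/3] -> hit [74/3,26], descend [6, 13]
      N6 x:[9,12] y:[23,26] z:[74/3,101/3] -> miss, prune
      N13 x:[19,29] y:[44/3,65/3] z:[82/3,32] -> miss, prune

Visited [0, 1, 3, 14, 10, 11, 2, 5, 12, 6, 13]. Tests: 11 box, 2 leaf. Nearest: P5.

== RESULT ==
[0, 1, 3, 14, 10, 11, 2, 5, 12, 6, 13]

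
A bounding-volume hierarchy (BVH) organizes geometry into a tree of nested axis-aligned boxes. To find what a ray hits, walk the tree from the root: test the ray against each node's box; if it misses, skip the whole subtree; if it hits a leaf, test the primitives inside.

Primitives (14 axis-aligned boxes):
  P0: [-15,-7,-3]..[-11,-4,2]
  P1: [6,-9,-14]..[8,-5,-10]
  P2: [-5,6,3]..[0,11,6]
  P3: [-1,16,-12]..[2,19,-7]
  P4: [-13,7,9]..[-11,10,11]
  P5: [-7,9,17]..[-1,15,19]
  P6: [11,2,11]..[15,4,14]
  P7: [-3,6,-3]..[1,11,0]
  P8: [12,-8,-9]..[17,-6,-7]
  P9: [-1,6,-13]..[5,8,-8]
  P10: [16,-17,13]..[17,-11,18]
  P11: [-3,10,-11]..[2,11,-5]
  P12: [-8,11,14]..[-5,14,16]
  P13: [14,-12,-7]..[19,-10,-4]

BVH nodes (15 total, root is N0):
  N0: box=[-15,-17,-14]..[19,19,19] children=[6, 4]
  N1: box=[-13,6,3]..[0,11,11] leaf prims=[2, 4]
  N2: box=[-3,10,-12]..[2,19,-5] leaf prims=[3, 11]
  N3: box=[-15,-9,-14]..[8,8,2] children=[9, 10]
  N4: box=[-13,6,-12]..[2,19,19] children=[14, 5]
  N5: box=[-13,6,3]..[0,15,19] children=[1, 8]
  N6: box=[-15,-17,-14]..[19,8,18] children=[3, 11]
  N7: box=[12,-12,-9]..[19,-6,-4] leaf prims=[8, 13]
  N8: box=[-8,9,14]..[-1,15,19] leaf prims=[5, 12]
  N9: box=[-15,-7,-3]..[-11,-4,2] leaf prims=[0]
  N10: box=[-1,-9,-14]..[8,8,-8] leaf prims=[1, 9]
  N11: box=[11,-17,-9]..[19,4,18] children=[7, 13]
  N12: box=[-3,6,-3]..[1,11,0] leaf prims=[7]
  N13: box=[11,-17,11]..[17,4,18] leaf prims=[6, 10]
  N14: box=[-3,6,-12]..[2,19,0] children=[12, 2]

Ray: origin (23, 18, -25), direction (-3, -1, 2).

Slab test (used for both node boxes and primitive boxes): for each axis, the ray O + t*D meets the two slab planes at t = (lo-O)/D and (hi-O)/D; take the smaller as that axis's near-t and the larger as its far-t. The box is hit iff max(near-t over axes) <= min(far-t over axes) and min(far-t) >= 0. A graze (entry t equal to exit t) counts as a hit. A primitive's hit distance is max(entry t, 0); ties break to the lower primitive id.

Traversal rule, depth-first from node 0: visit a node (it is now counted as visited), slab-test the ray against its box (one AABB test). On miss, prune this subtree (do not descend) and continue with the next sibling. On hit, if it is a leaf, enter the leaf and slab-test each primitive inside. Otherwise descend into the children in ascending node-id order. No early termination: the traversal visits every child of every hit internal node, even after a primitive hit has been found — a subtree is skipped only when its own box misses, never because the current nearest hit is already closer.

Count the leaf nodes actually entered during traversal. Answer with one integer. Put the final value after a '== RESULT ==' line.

Walk:
N0 x:[4/3,38/3] y:[-1,35] z:[11/2,22] -> hit [11/2,38/3], descend [4, 6]
  N4 x:[7,12] y:[-1,12] z:[13/2,22] -> hit [7,12], descend [5, 14]
    N5 x:[23/3,12] y:[3,12] z:[14,22] -> miss, prune
    N14 x:[7,26/3] y:[-1,12] z:[13/2,25/2] -> hit [7,26/3], descend [2, 12]
      N2 x:[7,26/3] y:[-1,8] z:[13/2,10] -> hit [7,8] leaf, test {P3(miss), P11@t=7}
      N12 x:[22/3,26/3] y:[7,12] z:[11,25/2] -> miss, prune
  N6 x:[4/3,38/3] y:[10,35] z:[11/2,43/2] -> hit [10,38/3], descend [3, 11]
    N3 x:[5,38/3] y:[10,27] z:[11/2,27/2] -> hit [10,38/3], descend [9, 10]
      N9 x:[34/3,38/3] y:[22,25] z:[11,27/2] -> miss, prune
      N10 x:[5,8] y:[10,27] z:[11/2,17/2] -> miss, prune
    N11 x:[4/3,4] y:[14,35] z:[8,43/2] -> miss, prune

Visited [0, 4, 5, 14, 2, 12, 6, 3, 9, 10, 11]. Tests: 11 box, 1 leaf. Nearest: P11.

== RESULT ==
1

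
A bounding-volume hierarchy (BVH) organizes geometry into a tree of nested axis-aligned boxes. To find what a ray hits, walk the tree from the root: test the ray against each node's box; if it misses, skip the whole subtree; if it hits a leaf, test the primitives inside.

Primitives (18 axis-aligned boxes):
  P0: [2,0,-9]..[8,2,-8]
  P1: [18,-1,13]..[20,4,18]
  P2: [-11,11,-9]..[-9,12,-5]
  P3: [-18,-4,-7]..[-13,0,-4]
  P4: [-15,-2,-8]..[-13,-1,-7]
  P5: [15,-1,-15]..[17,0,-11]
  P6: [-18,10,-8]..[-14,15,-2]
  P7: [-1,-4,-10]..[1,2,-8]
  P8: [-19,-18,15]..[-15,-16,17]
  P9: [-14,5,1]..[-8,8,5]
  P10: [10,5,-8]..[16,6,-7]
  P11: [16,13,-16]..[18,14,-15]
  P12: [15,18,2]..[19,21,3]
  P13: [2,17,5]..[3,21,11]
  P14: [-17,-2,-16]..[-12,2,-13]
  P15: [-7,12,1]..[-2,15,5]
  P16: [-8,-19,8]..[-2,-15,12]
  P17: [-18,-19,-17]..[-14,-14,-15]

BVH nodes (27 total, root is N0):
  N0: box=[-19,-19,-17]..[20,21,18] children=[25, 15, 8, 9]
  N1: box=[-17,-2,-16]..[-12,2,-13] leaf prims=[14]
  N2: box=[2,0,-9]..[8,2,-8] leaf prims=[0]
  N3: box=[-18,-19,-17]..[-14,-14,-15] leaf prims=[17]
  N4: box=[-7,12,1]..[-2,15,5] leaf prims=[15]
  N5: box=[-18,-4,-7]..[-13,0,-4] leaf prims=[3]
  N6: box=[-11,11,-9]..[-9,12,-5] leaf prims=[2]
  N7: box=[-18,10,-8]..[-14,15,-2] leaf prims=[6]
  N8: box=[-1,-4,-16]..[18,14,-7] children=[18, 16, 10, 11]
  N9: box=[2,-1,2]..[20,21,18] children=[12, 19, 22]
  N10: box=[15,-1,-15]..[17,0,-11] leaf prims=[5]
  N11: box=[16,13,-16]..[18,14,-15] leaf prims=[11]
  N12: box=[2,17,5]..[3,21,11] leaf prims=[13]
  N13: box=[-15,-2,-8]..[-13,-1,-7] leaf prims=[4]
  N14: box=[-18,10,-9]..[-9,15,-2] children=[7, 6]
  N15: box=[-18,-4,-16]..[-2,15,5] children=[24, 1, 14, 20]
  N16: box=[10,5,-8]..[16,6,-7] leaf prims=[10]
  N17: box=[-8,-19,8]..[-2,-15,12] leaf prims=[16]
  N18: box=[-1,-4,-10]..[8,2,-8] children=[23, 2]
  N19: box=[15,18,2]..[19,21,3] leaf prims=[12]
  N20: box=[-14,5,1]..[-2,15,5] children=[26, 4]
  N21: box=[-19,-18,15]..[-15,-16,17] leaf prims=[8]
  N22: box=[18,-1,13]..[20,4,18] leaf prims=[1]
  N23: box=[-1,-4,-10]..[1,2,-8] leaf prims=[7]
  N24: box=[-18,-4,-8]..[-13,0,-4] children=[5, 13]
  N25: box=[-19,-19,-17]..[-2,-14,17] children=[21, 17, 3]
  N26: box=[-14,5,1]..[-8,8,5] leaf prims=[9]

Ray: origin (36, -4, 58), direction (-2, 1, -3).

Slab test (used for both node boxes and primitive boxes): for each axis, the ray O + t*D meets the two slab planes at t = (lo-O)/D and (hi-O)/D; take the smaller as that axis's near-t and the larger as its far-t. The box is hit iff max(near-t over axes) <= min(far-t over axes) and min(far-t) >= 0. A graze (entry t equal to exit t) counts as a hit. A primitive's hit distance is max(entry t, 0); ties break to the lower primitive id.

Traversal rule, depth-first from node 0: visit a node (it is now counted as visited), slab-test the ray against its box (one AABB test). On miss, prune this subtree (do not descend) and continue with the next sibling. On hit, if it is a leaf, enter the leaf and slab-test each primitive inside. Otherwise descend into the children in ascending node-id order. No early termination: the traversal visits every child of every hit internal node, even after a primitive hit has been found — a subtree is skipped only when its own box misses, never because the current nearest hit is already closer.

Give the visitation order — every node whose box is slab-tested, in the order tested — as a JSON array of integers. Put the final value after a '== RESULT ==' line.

Trace the traversal:
N0 x:[8,55/2] y:[-15,25] z:[40/3,25] -> hit [40/3,25], descend [8, 9, 15, 25]
  N8 x:[9,37/2] y:[0,18] z:[65/3,74/3] -> miss, prune
  N9 x:[8,17] y:[3,25] z:[40/3,56/3] -> hit [40/3,17], descend [12, 19, 22]
    N12 x:[33/2,17] y:[21,25] z:[47/3,53/3] -> miss, prune
    N19 x:[17/2,21/2] y:[22,25] z:[55/3,56/3] -> miss, prune
    N22 x:[8,9] y:[3,8] z:[40/3,15] -> miss, prune
  N15 x:[19,27] y:[0,19] z:[53/3,74/3] -> hit [19,19], descend [1, 14, 20, 24]
    N1 x:[24,53/2] y:[2,6] z:[71/3,74/3] -> miss, prune
    N14 x:[45/2,27] y:[14,19] z:[20,67/3] -> miss, prune
    N20 x:[19,25] y:[9,19] z:[53/3,19] -> hit [19,19], descend [4, 26]
      N4 x:[19,43/2] y:[16,19] z:[53/3,19] -> hit [19,19] leaf, test {P15@t=19}
      N26 x:[22,25] y:[9,12] z:[53/3,19] -> miss, prune
    N24 x:[49/2,27] y:[0,4] z:[62/3,22] -> miss, prune
  N25 x:[19,55/2] y:[-15,-10] z:[41/3,25] -> miss, prune

Summary -> nodes [0, 8, 9, 12, 19, 22, 15, 1, 14, 20, 4, 26, 24, 25]; box-tests=14; leaf-entries=1; first=P15

== RESULT ==
[0, 8, 9, 12, 19, 22, 15, 1, 14, 20, 4, 26, 24, 25]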